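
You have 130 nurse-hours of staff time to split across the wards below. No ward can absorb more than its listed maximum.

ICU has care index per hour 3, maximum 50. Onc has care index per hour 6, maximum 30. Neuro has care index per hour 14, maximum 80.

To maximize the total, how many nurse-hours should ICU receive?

20

Order the wards by care index per hour: Neuro 14 > Onc 6 > ICU 3.
Neuro: +80 to 80 (cap) → 50 left.
Give Onc 30 to hit its cap of 30 → 20 left.
ICU has room for 50 but only 20 remain, so it gets 20.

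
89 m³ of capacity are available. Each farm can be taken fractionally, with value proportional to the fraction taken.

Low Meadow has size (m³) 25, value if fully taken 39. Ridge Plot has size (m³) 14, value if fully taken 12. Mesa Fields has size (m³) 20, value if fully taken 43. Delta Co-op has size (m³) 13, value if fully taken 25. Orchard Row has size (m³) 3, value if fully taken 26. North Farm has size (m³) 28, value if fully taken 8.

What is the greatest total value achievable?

Sort by value density: Orchard Row 26/3≈8.67, Mesa Fields 43/20≈2.15, Delta Co-op 25/13≈1.92, Low Meadow 39/25≈1.56, Ridge Plot 12/14≈0.857, North Farm 8/28≈0.286.
All 3 m³ of Orchard Row fit (value 26) — 86 remain.
All 20 m³ of Mesa Fields fit (value 43) — 66 remain.
Delta Co-op: take in full, 13 m³ for value 25 — 53 left.
All 25 m³ of Low Meadow fit (value 39) — 28 remain.
Ridge Plot: take in full, 14 m³ for value 12 — 14 left.
Fill the last 14 m³ with part of North Farm: 14/28 of it earns 4.
Total value = 149.

149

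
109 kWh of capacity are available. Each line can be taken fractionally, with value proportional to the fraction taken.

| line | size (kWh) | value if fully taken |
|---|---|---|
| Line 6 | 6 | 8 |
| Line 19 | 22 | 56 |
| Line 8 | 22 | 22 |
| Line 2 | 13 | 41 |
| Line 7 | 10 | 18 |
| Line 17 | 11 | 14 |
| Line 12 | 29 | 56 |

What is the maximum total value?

Best value per unit of size first: Line 2 41/13≈3.15, Line 19 56/22≈2.55, Line 12 56/29≈1.93, Line 7 18/10≈1.8, Line 6 8/6≈1.33, Line 17 14/11≈1.27, Line 8 22/22≈1.
Line 2: take in full, 13 kWh for value 41 → 96 left.
All 22 kWh of Line 19 fit (value 56) → 74 remain.
Take all of Line 12 (29 kWh, value 56) → 45 kWh left.
Take all of Line 7 (10 kWh, value 18) → 35 kWh left.
All 6 kWh of Line 6 fit (value 8) → 29 remain.
Take all of Line 17 (11 kWh, value 14) → 18 kWh left.
Only 18 kWh remain; take 18/22 of Line 8 for value 22×18/22 = 18.
Total value = 211.

211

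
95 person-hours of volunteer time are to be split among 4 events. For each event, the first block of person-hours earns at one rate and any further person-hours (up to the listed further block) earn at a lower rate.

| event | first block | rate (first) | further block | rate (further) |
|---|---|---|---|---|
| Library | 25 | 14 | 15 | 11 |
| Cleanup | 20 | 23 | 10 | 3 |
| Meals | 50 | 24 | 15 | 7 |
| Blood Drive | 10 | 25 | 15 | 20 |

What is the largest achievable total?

Rank every tier by rate: Blood Drive/first 25 > Meals/first 24 > Cleanup/first 23 > Blood Drive/second 20 > Library/first 14 > Library/second 11 > Meals/second 7 > Cleanup/second 3.
Blood Drive first at 25: fill all 10 → 85 left.
Meals first at 24: fill all 50 → 35 left.
Cleanup first at 23: fill all 20 → 15 left.
Blood Drive second at 20: fill all 15 → 0 left.
Total = 25×10 + 24×50 + 23×20 + 20×15 = 2210.

2210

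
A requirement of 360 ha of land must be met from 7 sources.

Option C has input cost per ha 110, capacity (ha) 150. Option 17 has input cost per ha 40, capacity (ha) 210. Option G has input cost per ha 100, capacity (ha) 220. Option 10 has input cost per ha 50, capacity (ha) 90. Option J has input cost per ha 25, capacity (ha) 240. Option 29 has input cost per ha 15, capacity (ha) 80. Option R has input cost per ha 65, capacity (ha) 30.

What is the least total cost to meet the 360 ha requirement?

Cheapest first:
Option 29 (15): use full 80 ; 280 ha to go.
Option J (25): use full 240 ; 40 ha to go.
Option 17 (40): take the remaining 40 ; done.
Option 10, Option R, Option G, Option C: unused.
Cost = 80×15 + 240×25 + 40×40 = 8800.

8800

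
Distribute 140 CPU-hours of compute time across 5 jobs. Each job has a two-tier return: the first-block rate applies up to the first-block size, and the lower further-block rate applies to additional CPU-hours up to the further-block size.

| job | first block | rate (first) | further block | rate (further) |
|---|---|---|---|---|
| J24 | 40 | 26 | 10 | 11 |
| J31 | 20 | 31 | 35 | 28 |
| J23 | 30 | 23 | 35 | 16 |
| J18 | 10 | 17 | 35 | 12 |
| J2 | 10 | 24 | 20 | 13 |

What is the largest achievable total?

3655

Order all 10 blocks by rate: J31/tier1 31 > J31/tier2 28 > J24/tier1 26 > J2/tier1 24 > J23/tier1 23 > J18/tier1 17 > J23/tier2 16 > J2/tier2 13 > J18/tier2 12 > J24/tier2 11.
J31 tier1 at 31: fill all 20 ; 120 left.
J31/tier2 (28): +35 ; 85 left.
J24/tier1 (26): +40 ; 45 left.
J2/tier1 (24): +10 ; 35 left.
Fill J23 tier1 block (30 at 23) ; 5 left.
5 remain; put them into J18 tier1 at 17.
Total = 31×20 + 28×35 + 26×40 + 24×10 + 23×30 + 17×5 = 3655.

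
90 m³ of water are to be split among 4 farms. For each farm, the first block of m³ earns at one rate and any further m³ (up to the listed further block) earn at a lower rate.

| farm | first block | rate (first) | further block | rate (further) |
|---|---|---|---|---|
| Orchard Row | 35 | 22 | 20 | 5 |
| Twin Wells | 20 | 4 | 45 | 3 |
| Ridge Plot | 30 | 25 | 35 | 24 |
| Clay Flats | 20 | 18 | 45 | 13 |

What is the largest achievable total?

2140

Treat each block as its own option and order by rate: Ridge Plot/T1 25 > Ridge Plot/T2 24 > Orchard Row/T1 22 > Clay Flats/T1 18 > Clay Flats/T2 13 > Orchard Row/T2 5 > Twin Wells/T1 4 > Twin Wells/T2 3.
Fill Ridge Plot T1 block (30 at 25) ; 60 left.
Ridge Plot T2 at 24: fill all 35 ; 25 left.
25 remain; put them into Orchard Row T1 at 22.
Total = 25×30 + 24×35 + 22×25 = 2140.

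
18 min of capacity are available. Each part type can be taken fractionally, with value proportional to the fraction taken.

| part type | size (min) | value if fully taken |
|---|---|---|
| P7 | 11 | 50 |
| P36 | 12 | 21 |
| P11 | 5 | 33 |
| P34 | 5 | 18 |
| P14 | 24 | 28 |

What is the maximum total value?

90.2

Sort by value density: P11 33/5≈6.6, P7 50/11≈4.55, P34 18/5≈3.6, P36 21/12≈1.75, P14 28/24≈1.17.
P11: take in full, 5 min for value 33 — 13 left.
All 11 min of P7 fit (value 50) — 2 remain.
Fill the last 2 min with part of P34: 2/5 of it earns 7.2.
Total value = 90.2.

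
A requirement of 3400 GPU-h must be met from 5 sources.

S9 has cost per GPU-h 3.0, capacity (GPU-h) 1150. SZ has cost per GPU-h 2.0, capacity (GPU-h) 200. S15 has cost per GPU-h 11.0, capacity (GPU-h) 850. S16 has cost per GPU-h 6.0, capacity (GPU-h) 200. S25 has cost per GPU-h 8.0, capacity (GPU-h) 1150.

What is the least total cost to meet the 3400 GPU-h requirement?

Use sources in increasing cost order.
SZ at 2.0: take all 200 GPU-h — 3200 still needed.
Take 1150 from S9 at 3.0 — need 2050 more.
S16 at 6.0: take all 200 GPU-h — 1850 still needed.
S25 (8.0): use full 1150 — 700 GPU-h to go.
S15 at 11.0: take 700 of its 850 — requirement met.
Cost = 200×2.0 + 1150×3.0 + 200×6.0 + 1150×8.0 + 700×11.0 = 21950.

21950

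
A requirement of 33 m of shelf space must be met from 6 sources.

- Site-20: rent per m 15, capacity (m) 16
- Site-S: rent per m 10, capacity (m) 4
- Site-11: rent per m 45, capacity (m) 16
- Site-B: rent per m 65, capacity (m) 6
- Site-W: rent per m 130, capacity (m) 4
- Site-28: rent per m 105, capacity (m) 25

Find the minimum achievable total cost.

Cheapest first:
Site-S at 10: take all 4 m — 29 still needed.
Site-20 (15): use full 16 — 13 m to go.
Take 13 from Site-11 at 45 to finish.
Site-B, Site-28, Site-W: unused.
Cost = 4×10 + 16×15 + 13×45 = 865.

865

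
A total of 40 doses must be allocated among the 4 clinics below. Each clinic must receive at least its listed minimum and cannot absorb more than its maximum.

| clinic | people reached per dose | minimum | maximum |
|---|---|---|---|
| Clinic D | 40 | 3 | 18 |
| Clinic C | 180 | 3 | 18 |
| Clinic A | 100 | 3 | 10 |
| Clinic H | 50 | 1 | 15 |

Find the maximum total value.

Meeting every minimum uses 3+3+3+1 = 10 doses, leaving 30.
Rank by people reached per dose: Clinic C 180 > Clinic A 100 > Clinic H 50 > Clinic D 40.
Give Clinic C 15 more to hit its cap of 18 → 15 left.
Give Clinic A 7 more to hit its cap of 10 → 8 left.
Only 8 left; Clinic H takes them to reach 9.
Total = 40×3 + 180×18 + 100×10 + 50×9 = 4810.

4810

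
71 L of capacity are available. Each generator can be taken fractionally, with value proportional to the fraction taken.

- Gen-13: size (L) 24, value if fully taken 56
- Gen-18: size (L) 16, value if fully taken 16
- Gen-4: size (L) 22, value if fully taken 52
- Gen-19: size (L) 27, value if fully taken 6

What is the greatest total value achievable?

Best value per unit of size first: Gen-4 52/22≈2.36, Gen-13 56/24≈2.33, Gen-18 16/16≈1, Gen-19 6/27≈0.222.
Gen-4: take in full, 22 L for value 52 ; 49 left.
All 24 L of Gen-13 fit (value 56) ; 25 remain.
Take all of Gen-18 (16 L, value 16) ; 9 L left.
9 L left: a 9/27 share of Gen-19 gives 6×9/27 = 2.
Total value = 126.

126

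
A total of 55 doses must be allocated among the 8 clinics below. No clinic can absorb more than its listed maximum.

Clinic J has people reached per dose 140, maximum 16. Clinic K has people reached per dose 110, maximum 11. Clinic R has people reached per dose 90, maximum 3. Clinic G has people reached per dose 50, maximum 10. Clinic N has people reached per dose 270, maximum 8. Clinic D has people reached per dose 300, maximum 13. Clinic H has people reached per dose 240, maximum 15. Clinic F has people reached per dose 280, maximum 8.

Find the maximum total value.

Highest people reached per dose first: Clinic D 300 > Clinic F 280 > Clinic N 270 > Clinic H 240 > Clinic J 140 > Clinic K 110 > Clinic R 90 > Clinic G 50.
Clinic D takes 13 to reach its cap of 13 → 42 left.
Clinic F takes 8 to reach its cap of 8 → 34 left.
Clinic N: +8 to 8 (cap) → 26 left.
Clinic H takes 15 to reach its cap of 15 → 11 left.
Clinic J: +11 (room for 16) → 11. Pool exhausted.
Total = 140×11 + 270×8 + 300×13 + 240×15 + 280×8 = 13440.

13440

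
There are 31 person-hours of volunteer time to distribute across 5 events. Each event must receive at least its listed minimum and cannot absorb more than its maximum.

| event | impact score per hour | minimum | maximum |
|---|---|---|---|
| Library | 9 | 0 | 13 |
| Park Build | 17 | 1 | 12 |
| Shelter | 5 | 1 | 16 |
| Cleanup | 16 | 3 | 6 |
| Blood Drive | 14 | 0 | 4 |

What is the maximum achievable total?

Meeting every minimum uses 0+1+1+3+0 = 5 person-hours, leaving 26.
Order the events by impact score per hour: Park Build 17 > Cleanup 16 > Blood Drive 14 > Library 9 > Shelter 5.
Park Build takes 11 more to reach its cap of 12 — 15 left.
Cleanup: +3 to 6 (cap) — 12 left.
Give Blood Drive 4 more to hit its cap of 4 — 8 left.
Library: +8 (room for 13) → 8. Pool exhausted.
Total = 9×8 + 17×12 + 5×1 + 16×6 + 14×4 = 433.

433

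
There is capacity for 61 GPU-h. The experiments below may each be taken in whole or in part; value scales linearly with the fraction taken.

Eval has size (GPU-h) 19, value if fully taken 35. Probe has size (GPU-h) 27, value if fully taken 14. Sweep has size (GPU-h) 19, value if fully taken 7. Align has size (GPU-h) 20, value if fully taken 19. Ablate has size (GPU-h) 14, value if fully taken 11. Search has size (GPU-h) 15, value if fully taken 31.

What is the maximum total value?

Sort by value density: Search 31/15≈2.07, Eval 35/19≈1.84, Align 19/20≈0.95, Ablate 11/14≈0.786, Probe 14/27≈0.519, Sweep 7/19≈0.368.
All 15 GPU-h of Search fit (value 31) — 46 remain.
Take all of Eval (19 GPU-h, value 35) — 27 GPU-h left.
All 20 GPU-h of Align fit (value 19) — 7 remain.
Only 7 GPU-h remain; take 7/14 of Ablate for value 11×7/14 = 5.5.
Total value = 90.5.

90.5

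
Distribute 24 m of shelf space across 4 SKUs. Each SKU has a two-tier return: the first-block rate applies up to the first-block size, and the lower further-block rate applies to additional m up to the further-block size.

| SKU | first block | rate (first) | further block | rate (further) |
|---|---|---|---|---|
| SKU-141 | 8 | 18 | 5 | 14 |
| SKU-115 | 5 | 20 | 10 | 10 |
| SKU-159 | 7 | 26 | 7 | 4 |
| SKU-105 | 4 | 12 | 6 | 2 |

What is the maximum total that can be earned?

Rank every tier by rate: SKU-159/T1 26 > SKU-115/T1 20 > SKU-141/T1 18 > SKU-141/T2 14 > SKU-105/T1 12 > SKU-115/T2 10 > SKU-159/T2 4 > SKU-105/T2 2.
SKU-159 T1 at 26: fill all 7 ; 17 left.
SKU-115 T1 at 20: fill all 5 ; 12 left.
SKU-141 T1 at 18: fill all 8 ; 4 left.
4 remain; put them into SKU-141 T2 at 14.
Total = 26×7 + 20×5 + 18×8 + 14×4 = 482.

482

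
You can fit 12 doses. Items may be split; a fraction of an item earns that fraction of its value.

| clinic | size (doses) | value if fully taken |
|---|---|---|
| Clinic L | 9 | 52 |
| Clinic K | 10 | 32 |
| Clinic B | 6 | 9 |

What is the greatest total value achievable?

Sort by value density: Clinic L 52/9≈5.78, Clinic K 32/10≈3.2, Clinic B 9/6≈1.5.
Clinic L: take in full, 9 doses for value 52 ; 3 left.
Fill the last 3 doses with part of Clinic K: 3/10 of it earns 9.6.
Total value = 61.6.

61.6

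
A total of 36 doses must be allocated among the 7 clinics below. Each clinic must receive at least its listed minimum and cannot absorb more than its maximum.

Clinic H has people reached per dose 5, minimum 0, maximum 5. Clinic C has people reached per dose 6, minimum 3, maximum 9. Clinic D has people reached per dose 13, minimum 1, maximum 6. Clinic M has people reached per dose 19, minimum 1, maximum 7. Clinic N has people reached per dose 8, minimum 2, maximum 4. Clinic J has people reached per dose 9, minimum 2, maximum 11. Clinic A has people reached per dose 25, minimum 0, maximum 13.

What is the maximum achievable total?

Meeting every minimum uses 0+3+1+1+2+2+0 = 9 doses, leaving 27.
Order the clinics by people reached per dose: Clinic A 25 > Clinic M 19 > Clinic D 13 > Clinic J 9 > Clinic N 8 > Clinic C 6 > Clinic H 5.
Clinic A takes 13 more to reach its cap of 13 ; 14 left.
Clinic M takes 6 more to reach its cap of 7 ; 8 left.
Clinic D: +5 to 6 (cap) ; 3 left.
Clinic J: +3 (room for 9) → 5. Pool exhausted.
Total = 6×3 + 13×6 + 19×7 + 8×2 + 9×5 + 25×13 = 615.

615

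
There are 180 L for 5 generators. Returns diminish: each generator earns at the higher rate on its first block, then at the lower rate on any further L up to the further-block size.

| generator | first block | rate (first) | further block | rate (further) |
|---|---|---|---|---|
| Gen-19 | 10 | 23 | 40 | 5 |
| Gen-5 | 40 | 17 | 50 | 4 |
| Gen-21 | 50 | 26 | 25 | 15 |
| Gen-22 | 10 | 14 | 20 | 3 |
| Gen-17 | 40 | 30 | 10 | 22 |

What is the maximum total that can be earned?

Rank every tier by rate: Gen-17/T1 30 > Gen-21/T1 26 > Gen-19/T1 23 > Gen-17/T2 22 > Gen-5/T1 17 > Gen-21/T2 15 > Gen-22/T1 14 > Gen-19/T2 5 > Gen-5/T2 4 > Gen-22/T2 3.
Gen-17 T1 at 30: fill all 40 ; 140 left.
Gen-21/T1 (26): +50 ; 90 left.
Gen-19/T1 (23): +10 ; 80 left.
Fill Gen-17 T2 block (10 at 22) ; 70 left.
Gen-5/T1 (17): +40 ; 30 left.
Fill Gen-21 T2 block (25 at 15) ; 5 left.
5 remain; put them into Gen-22 T1 at 14.
Total = 30×40 + 26×50 + 23×10 + 22×10 + 17×40 + 15×25 + 14×5 = 4075.

4075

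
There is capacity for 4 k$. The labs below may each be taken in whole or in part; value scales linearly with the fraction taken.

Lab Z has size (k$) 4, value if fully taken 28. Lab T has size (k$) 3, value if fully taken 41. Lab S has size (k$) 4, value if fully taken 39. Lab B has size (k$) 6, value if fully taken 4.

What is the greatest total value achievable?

50.75

Best value per unit of size first: Lab T 41/3≈13.7, Lab S 39/4≈9.75, Lab Z 28/4≈7, Lab B 4/6≈0.667.
Take all of Lab T (3 k$, value 41) → 1 k$ left.
1 k$ left: a 1/4 share of Lab S gives 39×1/4 = 9.75.
Total value = 50.75.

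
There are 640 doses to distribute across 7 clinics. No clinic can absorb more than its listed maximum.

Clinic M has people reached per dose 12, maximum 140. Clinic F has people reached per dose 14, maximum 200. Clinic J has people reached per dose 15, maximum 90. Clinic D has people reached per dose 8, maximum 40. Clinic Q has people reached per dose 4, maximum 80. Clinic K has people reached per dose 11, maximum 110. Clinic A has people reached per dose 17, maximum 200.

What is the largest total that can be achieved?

Rank by people reached per dose: Clinic A 17 > Clinic J 15 > Clinic F 14 > Clinic M 12 > Clinic K 11 > Clinic D 8 > Clinic Q 4.
Clinic A: +200 to 200 (cap) ; 440 left.
Give Clinic J 90 to hit its cap of 90 ; 350 left.
Clinic F takes 200 to reach its cap of 200 ; 150 left.
Clinic M: +140 to 140 (cap) ; 10 left.
Clinic K: +10 (room for 110) → 10. Pool exhausted.
Total = 12×140 + 14×200 + 15×90 + 11×10 + 17×200 = 9340.

9340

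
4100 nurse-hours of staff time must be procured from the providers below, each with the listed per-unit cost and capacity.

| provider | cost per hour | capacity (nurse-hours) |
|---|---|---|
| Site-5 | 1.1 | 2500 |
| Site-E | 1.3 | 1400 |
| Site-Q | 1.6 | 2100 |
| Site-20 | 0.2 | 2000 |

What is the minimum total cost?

2710

Fill from the cheapest provider first.
Site-20 (0.2): use full 2000 ; 2100 nurse-hours to go.
Take 2100 from Site-5 at 1.1 to finish.
Site-E, Site-Q: unused.
Cost = 2000×0.2 + 2100×1.1 = 2710.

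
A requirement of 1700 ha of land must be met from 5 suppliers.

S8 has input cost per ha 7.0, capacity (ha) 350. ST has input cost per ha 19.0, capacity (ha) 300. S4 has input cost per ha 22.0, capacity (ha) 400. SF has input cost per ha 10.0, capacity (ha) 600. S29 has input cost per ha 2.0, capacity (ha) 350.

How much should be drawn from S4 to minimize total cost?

100

Use suppliers in increasing cost order.
Take 350 from S29 at 2.0 — need 1350 more.
Take 350 from S8 at 7.0 — need 1000 more.
Take 600 from SF at 10.0 — need 400 more.
ST at 19.0: take all 300 ha — 100 still needed.
S4 (22.0): take the remaining 100 — done.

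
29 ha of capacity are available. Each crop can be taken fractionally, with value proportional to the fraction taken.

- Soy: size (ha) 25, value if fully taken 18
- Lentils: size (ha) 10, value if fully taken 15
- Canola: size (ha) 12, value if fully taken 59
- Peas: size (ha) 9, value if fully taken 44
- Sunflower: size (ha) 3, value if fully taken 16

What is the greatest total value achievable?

126.5

Sort by value density: Sunflower 16/3≈5.33, Canola 59/12≈4.92, Peas 44/9≈4.89, Lentils 15/10≈1.5, Soy 18/25≈0.72.
Sunflower: take in full, 3 ha for value 16 → 26 left.
Take all of Canola (12 ha, value 59) → 14 ha left.
All 9 ha of Peas fit (value 44) → 5 remain.
Fill the last 5 ha with part of Lentils: 5/10 of it earns 7.5.
Total value = 126.5.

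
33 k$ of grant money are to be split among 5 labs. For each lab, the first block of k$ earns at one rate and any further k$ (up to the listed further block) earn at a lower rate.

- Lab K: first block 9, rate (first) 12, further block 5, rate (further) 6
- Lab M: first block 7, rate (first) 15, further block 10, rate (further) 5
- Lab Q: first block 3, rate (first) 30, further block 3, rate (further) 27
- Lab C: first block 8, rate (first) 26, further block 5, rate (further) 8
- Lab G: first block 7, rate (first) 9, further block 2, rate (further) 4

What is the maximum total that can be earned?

Treat each block as its own option and order by rate: Lab Q/tier1 30 > Lab Q/tier2 27 > Lab C/tier1 26 > Lab M/tier1 15 > Lab K/tier1 12 > Lab G/tier1 9 > Lab C/tier2 8 > Lab K/tier2 6 > Lab M/tier2 5 > Lab G/tier2 4.
Lab Q tier1 at 30: fill all 3 → 30 left.
Lab Q/tier2 (27): +3 → 27 left.
Lab C/tier1 (26): +8 → 19 left.
Lab M/tier1 (15): +7 → 12 left.
Lab K/tier1 (12): +9 → 3 left.
Lab G/tier1: +3 of 7 at 9; pool empty.
Total = 30×3 + 27×3 + 26×8 + 15×7 + 12×9 + 9×3 = 619.

619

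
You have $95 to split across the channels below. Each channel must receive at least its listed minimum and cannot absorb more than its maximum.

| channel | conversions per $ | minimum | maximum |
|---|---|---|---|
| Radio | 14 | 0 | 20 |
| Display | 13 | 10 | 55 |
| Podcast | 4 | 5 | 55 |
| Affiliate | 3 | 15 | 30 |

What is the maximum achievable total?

1060

Meeting every minimum uses 0+10+5+15 = 30 $, leaving 65.
Highest conversions per $ first: Radio 14 > Display 13 > Podcast 4 > Affiliate 3.
Give Radio 20 more to hit its cap of 20 → 45 left.
Display: +45 to 55 (cap) → 0 left.
Total = 14×20 + 13×55 + 4×5 + 3×15 = 1060.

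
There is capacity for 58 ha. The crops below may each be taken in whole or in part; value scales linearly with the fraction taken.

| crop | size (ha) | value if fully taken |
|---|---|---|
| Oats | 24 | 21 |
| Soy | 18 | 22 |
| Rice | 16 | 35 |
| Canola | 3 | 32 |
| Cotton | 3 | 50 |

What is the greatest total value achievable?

Rank by value-to-size ratio: Cotton 50/3≈16.7, Canola 32/3≈10.7, Rice 35/16≈2.19, Soy 22/18≈1.22, Oats 21/24≈0.875.
Cotton: take in full, 3 ha for value 50 — 55 left.
Take all of Canola (3 ha, value 32) — 52 ha left.
Take all of Rice (16 ha, value 35) — 36 ha left.
Soy: take in full, 18 ha for value 22 — 18 left.
Fill the last 18 ha with part of Oats: 18/24 of it earns 15.75.
Total value = 154.75.

154.75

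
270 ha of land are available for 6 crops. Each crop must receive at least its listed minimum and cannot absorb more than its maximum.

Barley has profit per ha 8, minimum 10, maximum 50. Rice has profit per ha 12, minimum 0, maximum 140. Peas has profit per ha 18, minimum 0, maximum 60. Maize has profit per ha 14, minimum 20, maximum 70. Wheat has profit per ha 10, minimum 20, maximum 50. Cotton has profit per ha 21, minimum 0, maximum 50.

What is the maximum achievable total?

4110

Meeting every minimum uses 10+0+0+20+20+0 = 50 ha, leaving 220.
Highest profit per ha first: Cotton 21 > Peas 18 > Maize 14 > Rice 12 > Wheat 10 > Barley 8.
Cotton takes 50 more to reach its cap of 50 ; 170 left.
Peas takes 60 more to reach its cap of 60 ; 110 left.
Give Maize 50 more to hit its cap of 70 ; 60 left.
Rice has room for 140 more but only 60 remain, so it gets 60.
Total = 8×10 + 12×60 + 18×60 + 14×70 + 10×20 + 21×50 = 4110.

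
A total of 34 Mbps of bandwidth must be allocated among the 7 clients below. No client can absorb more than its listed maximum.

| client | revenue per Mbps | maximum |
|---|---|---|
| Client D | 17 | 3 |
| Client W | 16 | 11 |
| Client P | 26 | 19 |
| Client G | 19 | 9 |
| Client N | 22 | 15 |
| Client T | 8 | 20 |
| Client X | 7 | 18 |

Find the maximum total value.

824

Rank by revenue per Mbps: Client P 26 > Client N 22 > Client G 19 > Client D 17 > Client W 16 > Client T 8 > Client X 7.
Client P: +19 to 19 (cap) → 15 left.
Client N: +15 to 15 (cap) → 0 left.
Total = 26×19 + 22×15 = 824.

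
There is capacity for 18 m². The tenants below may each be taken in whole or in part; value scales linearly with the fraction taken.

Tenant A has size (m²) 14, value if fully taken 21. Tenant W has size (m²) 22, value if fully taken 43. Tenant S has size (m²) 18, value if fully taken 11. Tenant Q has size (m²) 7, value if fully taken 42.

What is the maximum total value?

Rank by value-to-size ratio: Tenant Q 42/7≈6, Tenant W 43/22≈1.95, Tenant A 21/14≈1.5, Tenant S 11/18≈0.611.
Tenant Q: take in full, 7 m² for value 42 → 11 left.
Only 11 m² remain; take 11/22 of Tenant W for value 43×11/22 = 21.5.
Total value = 63.5.

63.5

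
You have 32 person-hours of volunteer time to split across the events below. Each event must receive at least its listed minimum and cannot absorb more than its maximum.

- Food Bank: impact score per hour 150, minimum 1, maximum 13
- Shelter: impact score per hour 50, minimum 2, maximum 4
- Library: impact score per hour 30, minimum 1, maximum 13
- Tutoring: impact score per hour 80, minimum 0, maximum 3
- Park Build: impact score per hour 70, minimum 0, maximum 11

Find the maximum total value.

3190

Meeting every minimum uses 1+2+1+0+0 = 4 person-hours, leaving 28.
Highest impact score per hour first: Food Bank 150 > Tutoring 80 > Park Build 70 > Shelter 50 > Library 30.
Food Bank takes 12 more to reach its cap of 13 ; 16 left.
Tutoring takes 3 more to reach its cap of 3 ; 13 left.
Give Park Build 11 more to hit its cap of 11 ; 2 left.
Give Shelter 2 more to hit its cap of 4 ; 0 left.
Total = 150×13 + 50×4 + 30×1 + 80×3 + 70×11 = 3190.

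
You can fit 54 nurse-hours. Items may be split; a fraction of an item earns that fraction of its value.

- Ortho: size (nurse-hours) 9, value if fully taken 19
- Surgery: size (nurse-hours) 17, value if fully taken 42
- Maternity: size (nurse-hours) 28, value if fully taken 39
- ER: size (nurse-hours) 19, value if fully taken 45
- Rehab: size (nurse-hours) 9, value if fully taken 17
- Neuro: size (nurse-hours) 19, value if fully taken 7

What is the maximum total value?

123

Sort by value density: Surgery 42/17≈2.47, ER 45/19≈2.37, Ortho 19/9≈2.11, Rehab 17/9≈1.89, Maternity 39/28≈1.39, Neuro 7/19≈0.368.
Take all of Surgery (17 nurse-hours, value 42) — 37 nurse-hours left.
Take all of ER (19 nurse-hours, value 45) — 18 nurse-hours left.
Ortho: take in full, 9 nurse-hours for value 19 — 9 left.
All 9 nurse-hours of Rehab fit (value 17) — 0 remain.
Total value = 123.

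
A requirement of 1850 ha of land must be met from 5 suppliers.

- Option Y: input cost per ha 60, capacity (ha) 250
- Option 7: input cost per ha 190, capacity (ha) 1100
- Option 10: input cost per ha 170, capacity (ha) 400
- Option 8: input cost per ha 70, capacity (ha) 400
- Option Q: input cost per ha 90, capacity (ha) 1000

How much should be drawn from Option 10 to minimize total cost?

200

Use suppliers in increasing cost order.
Take 250 from Option Y at 60 ; need 1600 more.
Option 8 at 70: take all 400 ha ; 1200 still needed.
Option Q at 90: take all 1000 ha ; 200 still needed.
Take 200 from Option 10 at 170 to finish.
Option 7: unused.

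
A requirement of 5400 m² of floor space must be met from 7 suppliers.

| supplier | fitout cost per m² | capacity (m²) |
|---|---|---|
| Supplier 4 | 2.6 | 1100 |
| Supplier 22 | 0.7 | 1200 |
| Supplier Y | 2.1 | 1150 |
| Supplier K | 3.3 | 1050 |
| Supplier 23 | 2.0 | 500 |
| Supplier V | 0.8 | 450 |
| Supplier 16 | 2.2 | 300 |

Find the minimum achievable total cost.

Cheapest first:
Supplier 22 (0.7): use full 1200 — 4200 m² to go.
Supplier V (0.8): use full 450 — 3750 m² to go.
Supplier 23 (2.0): use full 500 — 3250 m² to go.
Take 1150 from Supplier Y at 2.1 — need 2100 more.
Supplier 16 (2.2): use full 300 — 1800 m² to go.
Take 1100 from Supplier 4 at 2.6 — need 700 more.
Supplier K at 3.3: take 700 of its 1050 — requirement met.
Cost = 1200×0.7 + 450×0.8 + 500×2.0 + 1150×2.1 + 300×2.2 + 1100×2.6 + 700×3.3 = 10445.

10445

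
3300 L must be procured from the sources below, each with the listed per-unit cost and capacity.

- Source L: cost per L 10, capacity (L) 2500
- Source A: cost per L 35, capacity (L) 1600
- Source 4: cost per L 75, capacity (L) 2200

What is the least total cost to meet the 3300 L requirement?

53000

Cheapest first:
Take 2500 from Source L at 10 ; need 800 more.
Source A at 35: take 800 of its 1600 ; requirement met.
Source 4: unused.
Cost = 2500×10 + 800×35 = 53000.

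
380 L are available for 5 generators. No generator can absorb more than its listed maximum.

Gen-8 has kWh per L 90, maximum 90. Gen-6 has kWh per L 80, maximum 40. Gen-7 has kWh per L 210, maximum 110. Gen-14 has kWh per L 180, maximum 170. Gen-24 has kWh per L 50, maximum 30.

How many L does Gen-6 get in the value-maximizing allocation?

Order the generators by kWh per L: Gen-7 210 > Gen-14 180 > Gen-8 90 > Gen-6 80 > Gen-24 50.
Give Gen-7 110 to hit its cap of 110 → 270 left.
Gen-14: +170 to 170 (cap) → 100 left.
Gen-8: +90 to 90 (cap) → 10 left.
Gen-6: +10 (room for 40) → 10. Pool exhausted.

10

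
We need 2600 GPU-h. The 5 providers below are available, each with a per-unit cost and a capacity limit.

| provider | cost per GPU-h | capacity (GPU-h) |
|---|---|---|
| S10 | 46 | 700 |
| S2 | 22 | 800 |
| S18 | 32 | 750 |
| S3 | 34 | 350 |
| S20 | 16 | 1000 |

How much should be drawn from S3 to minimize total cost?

Fill from the cheapest provider first.
S20 (16): use full 1000 ; 1600 GPU-h to go.
Take 800 from S2 at 22 ; need 800 more.
Take 750 from S18 at 32 ; need 50 more.
S3 (34): take the remaining 50 ; done.
S10: unused.

50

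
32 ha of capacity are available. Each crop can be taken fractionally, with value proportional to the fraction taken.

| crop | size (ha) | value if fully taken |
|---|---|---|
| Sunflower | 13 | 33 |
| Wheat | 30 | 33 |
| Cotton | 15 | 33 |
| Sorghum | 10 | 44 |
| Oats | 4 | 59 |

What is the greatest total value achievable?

147

Best value per unit of size first: Oats 59/4≈14.8, Sorghum 44/10≈4.4, Sunflower 33/13≈2.54, Cotton 33/15≈2.2, Wheat 33/30≈1.1.
All 4 ha of Oats fit (value 59) → 28 remain.
Sorghum: take in full, 10 ha for value 44 → 18 left.
Take all of Sunflower (13 ha, value 33) → 5 ha left.
5 ha left: a 5/15 share of Cotton gives 33×5/15 = 11.
Total value = 147.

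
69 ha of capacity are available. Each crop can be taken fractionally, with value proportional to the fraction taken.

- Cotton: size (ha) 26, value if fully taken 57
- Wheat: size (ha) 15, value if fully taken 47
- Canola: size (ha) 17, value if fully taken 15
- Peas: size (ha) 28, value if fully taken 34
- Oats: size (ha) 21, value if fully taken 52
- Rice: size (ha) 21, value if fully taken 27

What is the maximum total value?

Rank by value-to-size ratio: Wheat 47/15≈3.13, Oats 52/21≈2.48, Cotton 57/26≈2.19, Rice 27/21≈1.29, Peas 34/28≈1.21, Canola 15/17≈0.882.
All 15 ha of Wheat fit (value 47) → 54 remain.
Take all of Oats (21 ha, value 52) → 33 ha left.
Take all of Cotton (26 ha, value 57) → 7 ha left.
Fill the last 7 ha with part of Rice: 7/21 of it earns 9.
Total value = 165.

165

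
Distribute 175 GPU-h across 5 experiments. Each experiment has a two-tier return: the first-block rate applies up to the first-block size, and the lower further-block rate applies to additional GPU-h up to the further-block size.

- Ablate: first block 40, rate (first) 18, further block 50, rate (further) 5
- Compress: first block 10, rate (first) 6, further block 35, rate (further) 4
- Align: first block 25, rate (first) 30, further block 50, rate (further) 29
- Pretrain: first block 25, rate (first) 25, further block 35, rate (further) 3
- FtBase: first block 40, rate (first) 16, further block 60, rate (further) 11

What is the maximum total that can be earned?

Treat each block as its own option and order by rate: Align/first 30 > Align/second 29 > Pretrain/first 25 > Ablate/first 18 > FtBase/first 16 > FtBase/second 11 > Compress/first 6 > Ablate/second 5 > Compress/second 4 > Pretrain/second 3.
Align first at 30: fill all 25 — 150 left.
Align/second (29): +50 — 100 left.
Pretrain/first (25): +25 — 75 left.
Ablate/first (18): +40 — 35 left.
FtBase first at 16: only 35 left, fill 35.
Total = 30×25 + 29×50 + 25×25 + 18×40 + 16×35 = 4105.

4105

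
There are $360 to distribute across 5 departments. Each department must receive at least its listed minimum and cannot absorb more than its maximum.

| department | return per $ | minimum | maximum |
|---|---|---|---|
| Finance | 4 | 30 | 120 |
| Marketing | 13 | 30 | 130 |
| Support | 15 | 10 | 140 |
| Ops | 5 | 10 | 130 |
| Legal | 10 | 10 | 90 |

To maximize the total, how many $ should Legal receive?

50

Meeting every minimum uses 30+30+10+10+10 = 90 $, leaving 270.
Order the departments by return per $: Support 15 > Marketing 13 > Legal 10 > Ops 5 > Finance 4.
Support takes 130 more to reach its cap of 140 — 140 left.
Give Marketing 100 more to hit its cap of 130 — 40 left.
Legal has room for 80 more but only 40 remain, so it gets 50.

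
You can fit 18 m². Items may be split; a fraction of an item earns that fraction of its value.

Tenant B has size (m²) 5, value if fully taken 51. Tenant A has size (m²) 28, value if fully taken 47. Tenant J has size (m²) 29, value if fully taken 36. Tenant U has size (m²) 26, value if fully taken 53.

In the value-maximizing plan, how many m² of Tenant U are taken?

Rank by value-to-size ratio: Tenant B 51/5≈10.2, Tenant U 53/26≈2.04, Tenant A 47/28≈1.68, Tenant J 36/29≈1.24.
Take all of Tenant B (5 m², value 51) ; 13 m² left.
13 m² left: a 13/26 share of Tenant U gives 53×13/26 = 26.5.

13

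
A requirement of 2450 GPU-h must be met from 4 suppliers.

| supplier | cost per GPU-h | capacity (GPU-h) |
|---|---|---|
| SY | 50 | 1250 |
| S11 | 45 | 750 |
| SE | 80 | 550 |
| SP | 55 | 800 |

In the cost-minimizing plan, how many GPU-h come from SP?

450

Use suppliers in increasing cost order.
S11 at 45: take all 750 GPU-h → 1700 still needed.
SY at 50: take all 1250 GPU-h → 450 still needed.
SP (55): take the remaining 450 → done.
SE: unused.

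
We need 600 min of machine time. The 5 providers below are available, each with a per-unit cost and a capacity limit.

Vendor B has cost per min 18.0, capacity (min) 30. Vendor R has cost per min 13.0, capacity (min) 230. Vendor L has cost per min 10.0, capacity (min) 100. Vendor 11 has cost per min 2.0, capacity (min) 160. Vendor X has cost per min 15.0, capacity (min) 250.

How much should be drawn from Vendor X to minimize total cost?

110

Cheapest first:
Vendor 11 (2.0): use full 160 ; 440 min to go.
Take 100 from Vendor L at 10.0 ; need 340 more.
Take 230 from Vendor R at 13.0 ; need 110 more.
Take 110 from Vendor X at 15.0 to finish.
Vendor B: unused.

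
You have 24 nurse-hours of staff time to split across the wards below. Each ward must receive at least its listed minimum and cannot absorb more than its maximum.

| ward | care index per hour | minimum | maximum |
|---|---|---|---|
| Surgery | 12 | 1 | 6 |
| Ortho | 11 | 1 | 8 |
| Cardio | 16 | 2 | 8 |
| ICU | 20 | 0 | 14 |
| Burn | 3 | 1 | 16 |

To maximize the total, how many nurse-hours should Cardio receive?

7

Meeting every minimum uses 1+1+2+0+1 = 5 nurse-hours, leaving 19.
Highest care index per hour first: ICU 20 > Cardio 16 > Surgery 12 > Ortho 11 > Burn 3.
Give ICU 14 more to hit its cap of 14 → 5 left.
Cardio: +5 (room for 6) → 7. Pool exhausted.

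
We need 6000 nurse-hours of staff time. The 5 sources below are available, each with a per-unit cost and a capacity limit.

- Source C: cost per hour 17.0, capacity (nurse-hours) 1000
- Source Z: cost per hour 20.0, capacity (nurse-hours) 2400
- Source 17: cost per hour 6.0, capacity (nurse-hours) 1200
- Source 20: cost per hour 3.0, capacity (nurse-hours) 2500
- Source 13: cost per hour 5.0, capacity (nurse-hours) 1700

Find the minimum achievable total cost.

Fill from the cheapest source first.
Source 20 (3.0): use full 2500 — 3500 nurse-hours to go.
Take 1700 from Source 13 at 5.0 — need 1800 more.
Take 1200 from Source 17 at 6.0 — need 600 more.
Source C (17.0): take the remaining 600 — done.
Source Z: unused.
Cost = 2500×3.0 + 1700×5.0 + 1200×6.0 + 600×17.0 = 33400.

33400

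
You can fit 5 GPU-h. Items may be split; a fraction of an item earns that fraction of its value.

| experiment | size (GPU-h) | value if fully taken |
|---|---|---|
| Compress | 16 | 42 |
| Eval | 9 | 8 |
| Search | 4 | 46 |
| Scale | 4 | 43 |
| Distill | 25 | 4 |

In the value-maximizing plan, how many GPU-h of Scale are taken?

1

Best value per unit of size first: Search 46/4≈11.5, Scale 43/4≈10.8, Compress 42/16≈2.62, Eval 8/9≈0.889, Distill 4/25≈0.16.
Take all of Search (4 GPU-h, value 46) — 1 GPU-h left.
Fill the last 1 GPU-h with part of Scale: 1/4 of it earns 10.75.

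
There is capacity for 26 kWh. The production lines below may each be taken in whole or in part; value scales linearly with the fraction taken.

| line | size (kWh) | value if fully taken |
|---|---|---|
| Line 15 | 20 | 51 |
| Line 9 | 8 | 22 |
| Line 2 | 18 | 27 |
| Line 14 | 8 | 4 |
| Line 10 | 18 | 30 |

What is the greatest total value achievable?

Sort by value density: Line 9 22/8≈2.75, Line 15 51/20≈2.55, Line 10 30/18≈1.67, Line 2 27/18≈1.5, Line 14 4/8≈0.5.
All 8 kWh of Line 9 fit (value 22) — 18 remain.
18 kWh left: a 18/20 share of Line 15 gives 51×18/20 = 45.9.
Total value = 67.9.

67.9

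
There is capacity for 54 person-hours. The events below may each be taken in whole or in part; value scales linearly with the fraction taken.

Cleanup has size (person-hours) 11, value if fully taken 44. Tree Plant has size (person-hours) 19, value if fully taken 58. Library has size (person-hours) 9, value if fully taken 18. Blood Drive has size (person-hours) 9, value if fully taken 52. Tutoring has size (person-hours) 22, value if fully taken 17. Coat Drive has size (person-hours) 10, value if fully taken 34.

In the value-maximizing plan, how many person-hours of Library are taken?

5

Sort by value density: Blood Drive 52/9≈5.78, Cleanup 44/11≈4, Coat Drive 34/10≈3.4, Tree Plant 58/19≈3.05, Library 18/9≈2, Tutoring 17/22≈0.773.
Blood Drive: take in full, 9 person-hours for value 52 — 45 left.
Cleanup: take in full, 11 person-hours for value 44 — 34 left.
Take all of Coat Drive (10 person-hours, value 34) — 24 person-hours left.
Take all of Tree Plant (19 person-hours, value 58) — 5 person-hours left.
Only 5 person-hours remain; take 5/9 of Library for value 18×5/9 = 10.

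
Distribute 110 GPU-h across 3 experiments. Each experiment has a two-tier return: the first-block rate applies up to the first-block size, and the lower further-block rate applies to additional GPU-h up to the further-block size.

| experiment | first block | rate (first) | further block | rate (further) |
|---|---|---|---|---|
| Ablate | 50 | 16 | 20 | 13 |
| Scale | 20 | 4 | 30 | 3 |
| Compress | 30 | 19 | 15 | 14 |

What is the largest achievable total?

Rank every tier by rate: Compress/tier1 19 > Ablate/tier1 16 > Compress/tier2 14 > Ablate/tier2 13 > Scale/tier1 4 > Scale/tier2 3.
Fill Compress tier1 block (30 at 19) → 80 left.
Ablate tier1 at 16: fill all 50 → 30 left.
Compress tier2 at 14: fill all 15 → 15 left.
Ablate/tier2: +15 of 20 at 13; pool empty.
Total = 19×30 + 16×50 + 14×15 + 13×15 = 1775.

1775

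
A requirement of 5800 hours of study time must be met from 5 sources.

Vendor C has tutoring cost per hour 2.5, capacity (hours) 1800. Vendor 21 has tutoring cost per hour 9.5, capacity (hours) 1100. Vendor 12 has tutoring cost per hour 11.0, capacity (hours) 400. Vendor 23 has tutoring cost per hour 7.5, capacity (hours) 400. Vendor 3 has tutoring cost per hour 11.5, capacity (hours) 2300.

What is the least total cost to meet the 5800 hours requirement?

Use sources in increasing cost order.
Vendor C (2.5): use full 1800 ; 4000 hours to go.
Take 400 from Vendor 23 at 7.5 ; need 3600 more.
Take 1100 from Vendor 21 at 9.5 ; need 2500 more.
Take 400 from Vendor 12 at 11.0 ; need 2100 more.
Vendor 3 (11.5): take the remaining 2100 ; done.
Cost = 1800×2.5 + 400×7.5 + 1100×9.5 + 400×11.0 + 2100×11.5 = 46500.

46500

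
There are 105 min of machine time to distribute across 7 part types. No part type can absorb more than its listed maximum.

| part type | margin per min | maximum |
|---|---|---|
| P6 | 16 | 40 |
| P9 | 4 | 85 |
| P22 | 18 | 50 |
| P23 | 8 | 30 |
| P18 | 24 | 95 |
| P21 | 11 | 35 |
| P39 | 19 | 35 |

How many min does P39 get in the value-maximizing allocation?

10

Order the part types by margin per min: P18 24 > P39 19 > P22 18 > P6 16 > P21 11 > P23 8 > P9 4.
Give P18 95 to hit its cap of 95 ; 10 left.
P39: +10 (room for 35) → 10. Pool exhausted.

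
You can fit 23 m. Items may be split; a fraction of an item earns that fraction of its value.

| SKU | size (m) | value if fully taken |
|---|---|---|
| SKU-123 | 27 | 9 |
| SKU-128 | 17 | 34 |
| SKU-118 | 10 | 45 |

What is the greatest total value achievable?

Best value per unit of size first: SKU-118 45/10≈4.5, SKU-128 34/17≈2, SKU-123 9/27≈0.333.
All 10 m of SKU-118 fit (value 45) ; 13 remain.
Fill the last 13 m with part of SKU-128: 13/17 of it earns 26.
Total value = 71.

71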